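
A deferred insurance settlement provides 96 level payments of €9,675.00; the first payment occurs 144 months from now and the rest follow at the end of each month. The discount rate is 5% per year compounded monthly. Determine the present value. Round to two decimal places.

€421,687.27

Ordinary annuity of 96 payments, first payment at period 144.
Periodic rate r = 0.05/12 per month; n is counted in months.
The ordinary-annuity PV formula values the stream one period before the first payment (period 143); discount that back 143 periods:
PV₀ = 9,675 × [1 − (1+r)^−96] / r × (1+r)^−143 = €421,687.27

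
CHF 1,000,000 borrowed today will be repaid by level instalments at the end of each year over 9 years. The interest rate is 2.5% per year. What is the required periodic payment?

Level ordinary annuity; solve PV = PMT × [(1 − (1+r)^−n)/r] for PMT.
Periodic rate r = 0.025 per year.
With n = 9: PMT = 1,000,000 / ([(1 − (1+r)^−n)/r]) = CHF 125,456.89

CHF 125,456.89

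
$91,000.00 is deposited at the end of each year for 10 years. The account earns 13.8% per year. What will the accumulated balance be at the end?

This is an ordinary annuity: 10 deposits of $91,000.00 at the end of each year.
Periodic rate r = 0.138 per year.
FV = PMT × [((1+r)^n − 1)/r] = 91,000 × [(1+r)^10 − 1] / r = $1,742,645.66

$1,742,645.66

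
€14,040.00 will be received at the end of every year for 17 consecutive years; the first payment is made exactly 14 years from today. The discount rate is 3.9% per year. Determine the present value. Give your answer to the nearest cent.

€104,682.83

Ordinary annuity of 17 payments, first payment at period 14.
Periodic rate r = 0.039 per year.
The ordinary-annuity PV formula values the stream one period before the first payment (period 13); discount that back 13 periods:
PV₀ = 14,040 × [1 − (1+r)^−17] / r × (1+r)^−13 = €104,682.83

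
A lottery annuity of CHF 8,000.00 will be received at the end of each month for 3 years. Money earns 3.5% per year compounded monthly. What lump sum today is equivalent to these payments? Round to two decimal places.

CHF 273,018.16

This is an ordinary annuity: 36 payments of CHF 8,000.00 at the end of each month.
Periodic rate r = 0.035/12 per month; n is counted in months.
PV = PMT × [(1 − (1+r)^−n)/r] = 8,000 × [1 − (1+r)^−36] / r = CHF 273,018.16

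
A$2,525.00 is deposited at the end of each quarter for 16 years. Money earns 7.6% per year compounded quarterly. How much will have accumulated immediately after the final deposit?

This is an ordinary annuity: 64 deposits of A$2,525.00 at the end of each quarter.
Periodic rate r = 0.076/4 per quarter; n is counted in quarters.
FV = PMT × [((1+r)^n − 1)/r] = 2,525 × [(1+r)^64 − 1] / r = A$310,362.22

A$310,362.22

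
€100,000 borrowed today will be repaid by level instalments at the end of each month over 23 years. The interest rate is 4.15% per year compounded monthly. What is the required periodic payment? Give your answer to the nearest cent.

€562.92

Level ordinary annuity; solve PV = PMT × [(1 − (1+r)^−n)/r] for PMT.
Periodic rate r = 0.0415/12 per month; n is counted in months.
With n = 276: PMT = 100,000 / ([(1 − (1+r)^−n)/r]) = €562.92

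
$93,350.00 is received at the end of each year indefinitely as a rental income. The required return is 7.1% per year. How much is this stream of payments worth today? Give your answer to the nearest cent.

Periodic rate r = 0.071 per year.
Level perpetuity: PV = PMT / r = 93,350 / (0.071) = $1,314,788.73.

$1,314,788.73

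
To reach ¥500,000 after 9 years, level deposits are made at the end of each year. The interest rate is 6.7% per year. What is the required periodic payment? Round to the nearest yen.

Level ordinary annuity; solve FV = PMT × [((1+r)^n − 1)/r] for PMT.
Periodic rate r = 0.067 per year.
With n = 9: PMT = 500,000 / ([((1+r)^n − 1)/r]) = ¥42,267

¥42,267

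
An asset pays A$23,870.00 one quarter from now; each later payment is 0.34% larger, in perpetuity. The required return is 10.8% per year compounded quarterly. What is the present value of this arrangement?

A$1,011,440.68

Periodic rate r = 0.108/4 per quarter.
Growing perpetuity (Gordon): PV = PMT₁ / (r − g) = 23,870 / (r − 0.0034) = A$1,011,440.68.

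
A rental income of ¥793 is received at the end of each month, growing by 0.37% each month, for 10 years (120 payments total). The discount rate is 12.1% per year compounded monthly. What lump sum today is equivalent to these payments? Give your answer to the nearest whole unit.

¥66,176

Periodic rate r = 0.121/12 per month; n is counted in months.
Growing ordinary annuity: PV = PMT₁ × [1 − ((1+g)/(1+r))^n] / (r − g) = 793 × [1 − ((1+0.0037)/(1+r))^120] / (r − 0.0037) = ¥66,176.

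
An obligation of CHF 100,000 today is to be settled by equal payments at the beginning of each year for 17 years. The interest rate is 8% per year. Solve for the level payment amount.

CHF 10,150.87

Level annuity due; solve PV = PMT × [(1 − (1+r)^−n)/r] × (1+r) for PMT.
Periodic rate r = 0.08 per year.
With n = 17: PMT = 100,000 / ([(1 − (1+r)^−n)/r] × (1+r)) = CHF 10,150.87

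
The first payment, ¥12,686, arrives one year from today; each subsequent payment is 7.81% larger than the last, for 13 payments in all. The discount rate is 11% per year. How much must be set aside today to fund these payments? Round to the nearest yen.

¥125,471

Periodic rate r = 0.11 per year.
Growing ordinary annuity: PV = PMT₁ × [1 − ((1+g)/(1+r))^n] / (r − g) = 12,686 × [1 − ((1+0.0781)/(1+r))^13] / (r − 0.0781) = ¥125,471.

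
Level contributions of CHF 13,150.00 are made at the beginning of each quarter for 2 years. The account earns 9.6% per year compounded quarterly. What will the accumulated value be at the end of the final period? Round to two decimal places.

This is an annuity due: 8 deposits of CHF 13,150.00 at the beginning of each quarter.
Periodic rate r = 0.096/4 per quarter; n is counted in quarters.
FV = PMT × [((1+r)^n − 1)/r] × (1+r) = 13,150 × [(1+r)^8 − 1] / r × (1+r) = CHF 117,221.31

CHF 117,221.31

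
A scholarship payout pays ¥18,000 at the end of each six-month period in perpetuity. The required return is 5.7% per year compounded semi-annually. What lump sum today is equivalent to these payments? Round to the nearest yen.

Periodic rate r = 0.057/2 per half-year.
Level perpetuity: PV = PMT / r = 18,000 / (0.057/2) = ¥631,579.

¥631,579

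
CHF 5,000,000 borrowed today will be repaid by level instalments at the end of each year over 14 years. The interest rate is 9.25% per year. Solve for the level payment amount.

Level ordinary annuity; solve PV = PMT × [(1 − (1+r)^−n)/r] for PMT.
Periodic rate r = 0.0925 per year.
With n = 14: PMT = 5,000,000 / ([(1 − (1+r)^−n)/r]) = CHF 651,225.85

CHF 651,225.85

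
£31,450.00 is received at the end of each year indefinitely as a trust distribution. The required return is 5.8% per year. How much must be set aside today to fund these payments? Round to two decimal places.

£542,241.38

Periodic rate r = 0.058 per year.
Level perpetuity: PV = PMT / r = 31,450 / (0.058) = £542,241.38.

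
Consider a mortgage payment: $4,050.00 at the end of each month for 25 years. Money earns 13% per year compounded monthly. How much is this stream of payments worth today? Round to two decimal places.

$359,094.98

This is an ordinary annuity: 300 payments of $4,050.00 at the end of each month.
Periodic rate r = 0.13/12 per month; n is counted in months.
PV = PMT × [(1 − (1+r)^−n)/r] = 4,050 × [1 − (1+r)^−300] / r = $359,094.98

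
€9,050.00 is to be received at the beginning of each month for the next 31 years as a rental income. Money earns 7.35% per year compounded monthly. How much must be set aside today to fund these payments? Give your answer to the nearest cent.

€1,333,254.97

This is an annuity due: 372 payments of €9,050.00 at the beginning of each month.
Periodic rate r = 0.0735/12 per month; n is counted in months.
PV = PMT × [(1 − (1+r)^−n)/r] × (1+r) = 9,050 × [1 − (1+r)^−372] / r × (1+r) = €1,333,254.97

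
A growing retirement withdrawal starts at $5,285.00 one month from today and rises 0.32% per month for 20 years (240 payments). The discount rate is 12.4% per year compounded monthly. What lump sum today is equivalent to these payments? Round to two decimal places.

$605,607.56

Periodic rate r = 0.124/12 per month; n is counted in months.
Growing ordinary annuity: PV = PMT₁ × [1 − ((1+g)/(1+r))^n] / (r − g) = 5,285 × [1 − ((1+0.0032)/(1+r))^240] / (r − 0.0032) = $605,607.56.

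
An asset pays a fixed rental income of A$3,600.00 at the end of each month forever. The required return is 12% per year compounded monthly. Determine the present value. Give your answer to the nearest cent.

Periodic rate r = 0.12/12 per month.
Level perpetuity: PV = PMT / r = 3,600 / (0.12/12) = A$360,000.00.

A$360,000.00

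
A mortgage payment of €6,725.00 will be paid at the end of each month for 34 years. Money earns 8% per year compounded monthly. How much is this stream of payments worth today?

This is an ordinary annuity: 408 payments of €6,725.00 at the end of each month.
Periodic rate r = 0.08/12 per month; n is counted in months.
PV = PMT × [(1 − (1+r)^−n)/r] = 6,725 × [1 − (1+r)^−408] / r = €941,696.30

€941,696.30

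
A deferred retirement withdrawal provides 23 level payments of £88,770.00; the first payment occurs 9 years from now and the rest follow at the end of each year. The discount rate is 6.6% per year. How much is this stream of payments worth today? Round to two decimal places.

Ordinary annuity of 23 payments, first payment at period 9.
Periodic rate r = 0.066 per year.
The ordinary-annuity PV formula values the stream one period before the first payment (period 8); discount that back 8 periods:
PV₀ = 88,770 × [1 − (1+r)^−23] / r × (1+r)^−8 = £621,152.50

£621,152.50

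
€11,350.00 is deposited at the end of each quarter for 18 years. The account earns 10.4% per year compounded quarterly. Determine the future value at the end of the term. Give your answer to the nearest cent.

€2,334,435.78

This is an ordinary annuity: 72 deposits of €11,350.00 at the end of each quarter.
Periodic rate r = 0.104/4 per quarter; n is counted in quarters.
FV = PMT × [((1+r)^n − 1)/r] = 11,350 × [(1+r)^72 − 1] / r = €2,334,435.78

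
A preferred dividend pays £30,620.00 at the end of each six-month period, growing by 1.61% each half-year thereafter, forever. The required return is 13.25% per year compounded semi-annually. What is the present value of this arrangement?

Periodic rate r = 0.1325/2 per half-year.
Growing perpetuity (Gordon): PV = PMT₁ / (r − g) = 30,620 / (r − 0.0161) = £610,568.30.

£610,568.30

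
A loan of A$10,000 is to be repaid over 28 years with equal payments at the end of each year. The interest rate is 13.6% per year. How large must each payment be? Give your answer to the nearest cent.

A$1,399.39

Level ordinary annuity; solve PV = PMT × [(1 − (1+r)^−n)/r] for PMT.
Periodic rate r = 0.136 per year.
With n = 28: PMT = 10,000 / ([(1 − (1+r)^−n)/r]) = A$1,399.39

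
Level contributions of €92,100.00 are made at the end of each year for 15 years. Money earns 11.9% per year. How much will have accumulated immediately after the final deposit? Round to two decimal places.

This is an ordinary annuity: 15 deposits of €92,100.00 at the end of each year.
Periodic rate r = 0.119 per year.
FV = PMT × [((1+r)^n − 1)/r] = 92,100 × [(1+r)^15 − 1] / r = €3,405,931.89

€3,405,931.89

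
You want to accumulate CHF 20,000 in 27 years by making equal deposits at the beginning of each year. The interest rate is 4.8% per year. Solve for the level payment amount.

Level annuity due; solve FV = PMT × [((1+r)^n − 1)/r] × (1+r) for PMT.
Periodic rate r = 0.048 per year.
With n = 27: PMT = 20,000 / ([((1+r)^n − 1)/r] × (1+r)) = CHF 359.77

CHF 359.77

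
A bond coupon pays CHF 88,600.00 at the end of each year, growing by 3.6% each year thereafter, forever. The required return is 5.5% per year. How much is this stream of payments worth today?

Periodic rate r = 0.055 per year.
Growing perpetuity (Gordon): PV = PMT₁ / (r − g) = 88,600 / (r − 0.036) = CHF 4,663,157.89.

CHF 4,663,157.89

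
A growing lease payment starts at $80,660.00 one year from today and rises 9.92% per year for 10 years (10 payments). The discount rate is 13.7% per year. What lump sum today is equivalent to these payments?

Periodic rate r = 0.137 per year.
Growing ordinary annuity: PV = PMT₁ × [1 − ((1+g)/(1+r))^n] / (r − g) = 80,660 × [1 − ((1+0.0992)/(1+r))^10] / (r − 0.0992) = $612,162.69.

$612,162.69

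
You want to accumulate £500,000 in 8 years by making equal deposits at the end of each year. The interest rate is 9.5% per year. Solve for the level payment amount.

£44,522.80

Level ordinary annuity; solve FV = PMT × [((1+r)^n − 1)/r] for PMT.
Periodic rate r = 0.095 per year.
With n = 8: PMT = 500,000 / ([((1+r)^n − 1)/r]) = £44,522.80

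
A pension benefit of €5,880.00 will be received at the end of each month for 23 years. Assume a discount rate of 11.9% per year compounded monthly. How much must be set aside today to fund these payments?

€554,018.50

This is an ordinary annuity: 276 payments of €5,880.00 at the end of each month.
Periodic rate r = 0.119/12 per month; n is counted in months.
PV = PMT × [(1 − (1+r)^−n)/r] = 5,880 × [1 − (1+r)^−276] / r = €554,018.50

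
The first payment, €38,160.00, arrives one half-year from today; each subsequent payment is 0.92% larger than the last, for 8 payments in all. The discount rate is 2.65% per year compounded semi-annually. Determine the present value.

Periodic rate r = 0.0265/2 per half-year; n is counted in half-years.
Growing ordinary annuity: PV = PMT₁ × [1 − ((1+g)/(1+r))^n] / (r − g) = 38,160 × [1 − ((1+0.0092)/(1+r))^8] / (r − 0.0092) = €297,106.55.

€297,106.55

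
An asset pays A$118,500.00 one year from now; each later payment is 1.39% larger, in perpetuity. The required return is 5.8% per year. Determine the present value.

Periodic rate r = 0.058 per year.
Growing perpetuity (Gordon): PV = PMT₁ / (r − g) = 118,500 / (r − 0.0139) = A$2,687,074.83.

A$2,687,074.83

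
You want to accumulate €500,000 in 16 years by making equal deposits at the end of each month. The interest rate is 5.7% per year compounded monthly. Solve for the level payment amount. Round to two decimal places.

€1,600.48

Level ordinary annuity; solve FV = PMT × [((1+r)^n − 1)/r] for PMT.
Periodic rate r = 0.057/12 per month; n is counted in months.
With n = 192: PMT = 500,000 / ([((1+r)^n − 1)/r]) = €1,600.48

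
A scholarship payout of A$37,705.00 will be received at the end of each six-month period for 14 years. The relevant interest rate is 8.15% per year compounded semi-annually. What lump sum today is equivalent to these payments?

A$622,883.18

This is an ordinary annuity: 28 payments of A$37,705.00 at the end of each six-month period.
Periodic rate r = 0.0815/2 per half-year; n is counted in half-years.
PV = PMT × [(1 − (1+r)^−n)/r] = 37,705 × [1 − (1+r)^−28] / r = A$622,883.18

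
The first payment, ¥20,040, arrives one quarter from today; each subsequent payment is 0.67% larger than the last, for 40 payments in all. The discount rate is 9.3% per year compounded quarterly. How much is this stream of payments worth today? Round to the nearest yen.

¥580,162

Periodic rate r = 0.093/4 per quarter; n is counted in quarters.
Growing ordinary annuity: PV = PMT₁ × [1 − ((1+g)/(1+r))^n] / (r − g) = 20,040 × [1 − ((1+0.0067)/(1+r))^40] / (r − 0.0067) = ¥580,162.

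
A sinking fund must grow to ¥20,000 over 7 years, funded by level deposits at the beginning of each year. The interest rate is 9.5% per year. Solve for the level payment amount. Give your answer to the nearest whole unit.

Level annuity due; solve FV = PMT × [((1+r)^n − 1)/r] × (1+r) for PMT.
Periodic rate r = 0.095 per year.
With n = 7: PMT = 20,000 / ([((1+r)^n − 1)/r] × (1+r)) = ¥1,955

¥1,955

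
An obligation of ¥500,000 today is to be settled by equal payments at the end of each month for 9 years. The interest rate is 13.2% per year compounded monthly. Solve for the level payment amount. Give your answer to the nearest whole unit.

Level ordinary annuity; solve PV = PMT × [(1 − (1+r)^−n)/r] for PMT.
Periodic rate r = 0.132/12 per month; n is counted in months.
With n = 108: PMT = 500,000 / ([(1 − (1+r)^−n)/r]) = ¥7,934

¥7,934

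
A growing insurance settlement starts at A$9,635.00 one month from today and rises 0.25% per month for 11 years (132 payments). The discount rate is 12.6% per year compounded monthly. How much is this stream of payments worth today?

Periodic rate r = 0.126/12 per month; n is counted in months.
Growing ordinary annuity: PV = PMT₁ × [1 − ((1+g)/(1+r))^n] / (r − g) = 9,635 × [1 − ((1+0.0025)/(1+r))^132] / (r − 0.0025) = A$782,575.46.

A$782,575.46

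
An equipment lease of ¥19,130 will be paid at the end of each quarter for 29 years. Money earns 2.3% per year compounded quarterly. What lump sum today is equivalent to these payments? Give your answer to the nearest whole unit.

This is an ordinary annuity: 116 payments of ¥19,130 at the end of each quarter.
Periodic rate r = 0.023/4 per quarter; n is counted in quarters.
PV = PMT × [(1 − (1+r)^−n)/r] = 19,130 × [1 − (1+r)^−116] / r = ¥1,616,144

¥1,616,144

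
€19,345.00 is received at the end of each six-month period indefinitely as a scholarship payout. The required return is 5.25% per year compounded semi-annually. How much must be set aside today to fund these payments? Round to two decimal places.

Periodic rate r = 0.0525/2 per half-year.
Level perpetuity: PV = PMT / r = 19,345 / (0.0525/2) = €736,952.38.

€736,952.38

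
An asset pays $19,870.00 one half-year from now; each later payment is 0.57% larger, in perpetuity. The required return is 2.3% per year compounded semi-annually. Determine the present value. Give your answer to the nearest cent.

Periodic rate r = 0.023/2 per half-year.
Growing perpetuity (Gordon): PV = PMT₁ / (r − g) = 19,870 / (r − 0.0057) = $3,425,862.07.

$3,425,862.07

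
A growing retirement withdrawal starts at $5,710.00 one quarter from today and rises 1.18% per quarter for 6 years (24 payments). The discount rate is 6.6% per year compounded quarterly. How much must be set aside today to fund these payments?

$127,884.31

Periodic rate r = 0.066/4 per quarter; n is counted in quarters.
Growing ordinary annuity: PV = PMT₁ × [1 − ((1+g)/(1+r))^n] / (r − g) = 5,710 × [1 − ((1+0.0118)/(1+r))^24] / (r − 0.0118) = $127,884.31.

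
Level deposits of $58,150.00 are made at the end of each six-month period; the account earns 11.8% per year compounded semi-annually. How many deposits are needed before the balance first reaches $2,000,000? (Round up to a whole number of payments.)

20 payments

Periodic rate r = 0.118/2 per half-year; n is counted in half-years.
Ordinary annuity FV: 2,000,000 = 58,150 × [((1+r)^n − 1)/r].
(1+r)^n = 1 + 2,000,000 × r / 58,150, so n = ln(1 + 2,000,000·r/58,150) / ln(1+r) = 19.33.
Round up to a whole number of payments: n = 20.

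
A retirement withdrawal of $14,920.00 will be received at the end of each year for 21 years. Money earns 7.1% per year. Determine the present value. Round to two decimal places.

This is an ordinary annuity: 21 payments of $14,920.00 at the end of each year.
Periodic rate r = 0.071 per year.
PV = PMT × [(1 − (1+r)^−n)/r] = 14,920 × [1 − (1+r)^−21] / r = $160,374.98

$160,374.98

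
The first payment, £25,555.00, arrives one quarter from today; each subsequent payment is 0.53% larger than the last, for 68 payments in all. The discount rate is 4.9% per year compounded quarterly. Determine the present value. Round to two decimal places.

Periodic rate r = 0.049/4 per quarter; n is counted in quarters.
Growing ordinary annuity: PV = PMT₁ × [1 − ((1+g)/(1+r))^n] / (r − g) = 25,555 × [1 − ((1+0.0053)/(1+r))^68] / (r − 0.0053) = £1,375,387.77.

£1,375,387.77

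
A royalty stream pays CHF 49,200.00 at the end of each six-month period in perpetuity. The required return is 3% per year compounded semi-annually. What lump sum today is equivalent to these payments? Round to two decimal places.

Periodic rate r = 0.03/2 per half-year.
Level perpetuity: PV = PMT / r = 49,200 / (0.03/2) = CHF 3,280,000.00.

CHF 3,280,000.00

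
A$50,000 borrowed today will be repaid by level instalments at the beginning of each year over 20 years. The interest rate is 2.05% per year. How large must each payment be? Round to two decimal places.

A$3,010.89

Level annuity due; solve PV = PMT × [(1 − (1+r)^−n)/r] × (1+r) for PMT.
Periodic rate r = 0.0205 per year.
With n = 20: PMT = 50,000 / ([(1 − (1+r)^−n)/r] × (1+r)) = A$3,010.89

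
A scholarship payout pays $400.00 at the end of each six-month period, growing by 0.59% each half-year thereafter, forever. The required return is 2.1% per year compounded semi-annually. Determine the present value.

Periodic rate r = 0.021/2 per half-year.
Growing perpetuity (Gordon): PV = PMT₁ / (r − g) = 400 / (r − 0.0059) = $86,956.52.

$86,956.52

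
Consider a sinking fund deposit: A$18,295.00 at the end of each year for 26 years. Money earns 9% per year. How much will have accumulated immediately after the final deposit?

This is an ordinary annuity: 26 deposits of A$18,295.00 at the end of each year.
Periodic rate r = 0.09 per year.
FV = PMT × [((1+r)^n − 1)/r] = 18,295 × [(1+r)^26 − 1] / r = A$1,707,362.16

A$1,707,362.16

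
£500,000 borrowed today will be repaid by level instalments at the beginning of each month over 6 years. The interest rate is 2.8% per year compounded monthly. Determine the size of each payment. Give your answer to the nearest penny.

£7,534.60

Level annuity due; solve PV = PMT × [(1 − (1+r)^−n)/r] × (1+r) for PMT.
Periodic rate r = 0.028/12 per month; n is counted in months.
With n = 72: PMT = 500,000 / ([(1 − (1+r)^−n)/r] × (1+r)) = £7,534.60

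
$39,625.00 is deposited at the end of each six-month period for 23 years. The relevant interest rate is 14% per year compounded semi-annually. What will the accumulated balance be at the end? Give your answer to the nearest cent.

$12,155,038.59

This is an ordinary annuity: 46 deposits of $39,625.00 at the end of each six-month period.
Periodic rate r = 0.14/2 per half-year; n is counted in half-years.
FV = PMT × [((1+r)^n − 1)/r] = 39,625 × [(1+r)^46 − 1] / r = $12,155,038.59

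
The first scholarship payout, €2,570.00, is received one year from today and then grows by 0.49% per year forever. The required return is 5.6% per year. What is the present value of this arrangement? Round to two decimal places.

Periodic rate r = 0.056 per year.
Growing perpetuity (Gordon): PV = PMT₁ / (r − g) = 2,570 / (r − 0.0049) = €50,293.54.

€50,293.54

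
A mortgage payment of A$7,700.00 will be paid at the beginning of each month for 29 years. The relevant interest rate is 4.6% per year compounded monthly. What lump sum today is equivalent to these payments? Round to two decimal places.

A$1,483,877.39

This is an annuity due: 348 payments of A$7,700.00 at the beginning of each month.
Periodic rate r = 0.046/12 per month; n is counted in months.
PV = PMT × [(1 − (1+r)^−n)/r] × (1+r) = 7,700 × [1 − (1+r)^−348] / r × (1+r) = A$1,483,877.39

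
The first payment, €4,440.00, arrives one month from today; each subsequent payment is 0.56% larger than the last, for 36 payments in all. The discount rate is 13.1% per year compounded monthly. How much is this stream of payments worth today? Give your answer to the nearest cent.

Periodic rate r = 0.131/12 per month; n is counted in months.
Growing ordinary annuity: PV = PMT₁ × [1 − ((1+g)/(1+r))^n] / (r − g) = 4,440 × [1 − ((1+0.0056)/(1+r))^36] / (r − 0.0056) = €144,392.59.

€144,392.59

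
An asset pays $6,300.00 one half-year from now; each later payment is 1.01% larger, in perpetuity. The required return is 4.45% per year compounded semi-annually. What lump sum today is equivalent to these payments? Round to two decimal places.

Periodic rate r = 0.0445/2 per half-year.
Growing perpetuity (Gordon): PV = PMT₁ / (r − g) = 6,300 / (r − 0.0101) = $518,518.52.

$518,518.52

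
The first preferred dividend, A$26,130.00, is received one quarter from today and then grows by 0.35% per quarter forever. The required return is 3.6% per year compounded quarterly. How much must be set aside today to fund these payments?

A$4,750,909.09

Periodic rate r = 0.036/4 per quarter.
Growing perpetuity (Gordon): PV = PMT₁ / (r − g) = 26,130 / (r − 0.0035) = A$4,750,909.09.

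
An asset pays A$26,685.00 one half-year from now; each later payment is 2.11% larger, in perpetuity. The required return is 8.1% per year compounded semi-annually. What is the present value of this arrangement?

A$1,375,515.46

Periodic rate r = 0.081/2 per half-year.
Growing perpetuity (Gordon): PV = PMT₁ / (r − g) = 26,685 / (r − 0.0211) = A$1,375,515.46.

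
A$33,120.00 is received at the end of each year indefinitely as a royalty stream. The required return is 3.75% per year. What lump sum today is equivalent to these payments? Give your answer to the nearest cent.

A$883,200.00

Periodic rate r = 0.0375 per year.
Level perpetuity: PV = PMT / r = 33,120 / (0.0375) = A$883,200.00.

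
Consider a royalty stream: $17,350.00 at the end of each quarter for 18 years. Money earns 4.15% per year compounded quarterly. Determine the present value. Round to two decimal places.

$876,927.29

This is an ordinary annuity: 72 payments of $17,350.00 at the end of each quarter.
Periodic rate r = 0.0415/4 per quarter; n is counted in quarters.
PV = PMT × [(1 − (1+r)^−n)/r] = 17,350 × [1 − (1+r)^−72] / r = $876,927.29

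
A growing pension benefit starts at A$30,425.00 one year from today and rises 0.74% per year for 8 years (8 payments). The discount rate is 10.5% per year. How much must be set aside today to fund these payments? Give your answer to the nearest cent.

A$162,967.46

Periodic rate r = 0.105 per year.
Growing ordinary annuity: PV = PMT₁ × [1 − ((1+g)/(1+r))^n] / (r − g) = 30,425 × [1 − ((1+0.0074)/(1+r))^8] / (r − 0.0074) = A$162,967.46.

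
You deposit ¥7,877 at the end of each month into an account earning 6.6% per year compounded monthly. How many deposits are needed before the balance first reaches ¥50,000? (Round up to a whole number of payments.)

Periodic rate r = 0.066/12 per month; n is counted in months.
Ordinary annuity FV: 50,000 = 7,877 × [((1+r)^n − 1)/r].
(1+r)^n = 1 + 50,000 × r / 7,877, so n = ln(1 + 50,000·r/7,877) / ln(1+r) = 6.26.
Round up to a whole number of payments: n = 7.

7 payments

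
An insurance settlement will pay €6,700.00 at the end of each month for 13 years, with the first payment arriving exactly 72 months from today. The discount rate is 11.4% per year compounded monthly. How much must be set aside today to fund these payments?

€277,959.72

Ordinary annuity of 156 payments, first payment at period 72.
Periodic rate r = 0.114/12 per month; n is counted in months.
The ordinary-annuity PV formula values the stream one period before the first payment (period 71); discount that back 71 periods:
PV₀ = 6,700 × [1 − (1+r)^−156] / r × (1+r)^−71 = €277,959.72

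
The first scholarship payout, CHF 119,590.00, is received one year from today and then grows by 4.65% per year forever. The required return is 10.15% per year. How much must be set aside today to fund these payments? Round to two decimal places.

CHF 2,174,363.64

Periodic rate r = 0.1015 per year.
Growing perpetuity (Gordon): PV = PMT₁ / (r − g) = 119,590 / (r − 0.0465) = CHF 2,174,363.64.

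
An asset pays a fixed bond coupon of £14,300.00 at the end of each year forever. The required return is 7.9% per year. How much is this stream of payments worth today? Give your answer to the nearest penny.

Periodic rate r = 0.079 per year.
Level perpetuity: PV = PMT / r = 14,300 / (0.079) = £181,012.66.

£181,012.66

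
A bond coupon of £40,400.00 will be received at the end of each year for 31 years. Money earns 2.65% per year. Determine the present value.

This is an ordinary annuity: 31 payments of £40,400.00 at the end of each year.
Periodic rate r = 0.0265 per year.
PV = PMT × [(1 − (1+r)^−n)/r] = 40,400 × [1 − (1+r)^−31] / r = £846,874.43

£846,874.43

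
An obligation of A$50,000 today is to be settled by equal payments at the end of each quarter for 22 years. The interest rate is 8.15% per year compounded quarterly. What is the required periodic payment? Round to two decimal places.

Level ordinary annuity; solve PV = PMT × [(1 − (1+r)^−n)/r] for PMT.
Periodic rate r = 0.0815/4 per quarter; n is counted in quarters.
With n = 88: PMT = 50,000 / ([(1 − (1+r)^−n)/r]) = A$1,226.65

A$1,226.65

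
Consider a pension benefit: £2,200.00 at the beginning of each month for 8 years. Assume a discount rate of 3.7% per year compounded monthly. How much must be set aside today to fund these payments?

£183,132.32

This is an annuity due: 96 payments of £2,200.00 at the beginning of each month.
Periodic rate r = 0.037/12 per month; n is counted in months.
PV = PMT × [(1 − (1+r)^−n)/r] × (1+r) = 2,200 × [1 − (1+r)^−96] / r × (1+r) = £183,132.32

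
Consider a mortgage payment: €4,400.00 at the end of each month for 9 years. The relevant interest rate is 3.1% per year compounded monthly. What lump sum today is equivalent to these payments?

€414,203.87

This is an ordinary annuity: 108 payments of €4,400.00 at the end of each month.
Periodic rate r = 0.031/12 per month; n is counted in months.
PV = PMT × [(1 − (1+r)^−n)/r] = 4,400 × [1 − (1+r)^−108] / r = €414,203.87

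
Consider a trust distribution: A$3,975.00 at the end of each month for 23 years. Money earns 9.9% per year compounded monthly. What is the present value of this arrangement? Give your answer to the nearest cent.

This is an ordinary annuity: 276 payments of A$3,975.00 at the end of each month.
Periodic rate r = 0.099/12 per month; n is counted in months.
PV = PMT × [(1 − (1+r)^−n)/r] = 3,975 × [1 − (1+r)^−276] / r = A$431,923.81

A$431,923.81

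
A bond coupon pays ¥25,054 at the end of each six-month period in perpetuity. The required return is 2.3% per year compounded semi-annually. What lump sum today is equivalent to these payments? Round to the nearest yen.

Periodic rate r = 0.023/2 per half-year.
Level perpetuity: PV = PMT / r = 25,054 / (0.023/2) = ¥2,178,609.

¥2,178,609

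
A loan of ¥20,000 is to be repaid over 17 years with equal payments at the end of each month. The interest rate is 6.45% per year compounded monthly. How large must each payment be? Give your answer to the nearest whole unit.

Level ordinary annuity; solve PV = PMT × [(1 − (1+r)^−n)/r] for PMT.
Periodic rate r = 0.0645/12 per month; n is counted in months.
With n = 204: PMT = 20,000 / ([(1 − (1+r)^−n)/r]) = ¥162

¥162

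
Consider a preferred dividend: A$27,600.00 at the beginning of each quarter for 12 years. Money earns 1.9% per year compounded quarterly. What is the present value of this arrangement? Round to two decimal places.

A$1,187,742.76

This is an annuity due: 48 payments of A$27,600.00 at the beginning of each quarter.
Periodic rate r = 0.019/4 per quarter; n is counted in quarters.
PV = PMT × [(1 − (1+r)^−n)/r] × (1+r) = 27,600 × [1 − (1+r)^−48] / r × (1+r) = A$1,187,742.76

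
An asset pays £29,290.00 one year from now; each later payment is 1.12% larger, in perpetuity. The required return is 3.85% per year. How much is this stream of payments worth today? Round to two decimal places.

£1,072,893.77

Periodic rate r = 0.0385 per year.
Growing perpetuity (Gordon): PV = PMT₁ / (r − g) = 29,290 / (r − 0.0112) = £1,072,893.77.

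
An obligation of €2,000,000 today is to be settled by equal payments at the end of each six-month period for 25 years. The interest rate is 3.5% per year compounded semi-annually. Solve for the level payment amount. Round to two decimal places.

€60,347.83

Level ordinary annuity; solve PV = PMT × [(1 − (1+r)^−n)/r] for PMT.
Periodic rate r = 0.035/2 per half-year; n is counted in half-years.
With n = 50: PMT = 2,000,000 / ([(1 − (1+r)^−n)/r]) = €60,347.83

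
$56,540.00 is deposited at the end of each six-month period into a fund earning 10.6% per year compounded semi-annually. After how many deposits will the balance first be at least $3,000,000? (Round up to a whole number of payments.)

26 payments

Periodic rate r = 0.106/2 per half-year; n is counted in half-years.
Ordinary annuity FV: 3,000,000 = 56,540 × [((1+r)^n − 1)/r].
(1+r)^n = 1 + 3,000,000 × r / 56,540, so n = ln(1 + 3,000,000·r/56,540) / ln(1+r) = 25.91.
Round up to a whole number of payments: n = 26.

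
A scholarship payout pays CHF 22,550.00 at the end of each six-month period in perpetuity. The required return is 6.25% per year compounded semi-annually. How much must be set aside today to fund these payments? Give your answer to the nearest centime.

CHF 721,600.00

Periodic rate r = 0.0625/2 per half-year.
Level perpetuity: PV = PMT / r = 22,550 / (0.0625/2) = CHF 721,600.00.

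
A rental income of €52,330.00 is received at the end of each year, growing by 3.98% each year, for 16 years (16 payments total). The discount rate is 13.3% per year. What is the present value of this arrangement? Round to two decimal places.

Periodic rate r = 0.133 per year.
Growing ordinary annuity: PV = PMT₁ × [1 − ((1+g)/(1+r))^n] / (r − g) = 52,330 × [1 − ((1+0.0398)/(1+r))^16] / (r − 0.0398) = €419,295.85.

€419,295.85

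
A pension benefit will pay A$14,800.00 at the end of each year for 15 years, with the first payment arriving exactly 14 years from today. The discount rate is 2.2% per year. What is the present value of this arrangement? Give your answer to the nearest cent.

A$141,189.37

Ordinary annuity of 15 payments, first payment at period 14.
Periodic rate r = 0.022 per year.
The ordinary-annuity PV formula values the stream one period before the first payment (period 13); discount that back 13 periods:
PV₀ = 14,800 × [1 − (1+r)^−15] / r × (1+r)^−13 = A$141,189.37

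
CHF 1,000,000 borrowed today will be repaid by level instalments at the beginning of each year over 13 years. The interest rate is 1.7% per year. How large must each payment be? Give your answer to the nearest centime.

CHF 84,941.29

Level annuity due; solve PV = PMT × [(1 − (1+r)^−n)/r] × (1+r) for PMT.
Periodic rate r = 0.017 per year.
With n = 13: PMT = 1,000,000 / ([(1 − (1+r)^−n)/r] × (1+r)) = CHF 84,941.29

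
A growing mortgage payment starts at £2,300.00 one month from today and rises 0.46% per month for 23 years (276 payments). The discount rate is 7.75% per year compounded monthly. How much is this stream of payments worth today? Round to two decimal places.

£494,513.23

Periodic rate r = 0.0775/12 per month; n is counted in months.
Growing ordinary annuity: PV = PMT₁ × [1 − ((1+g)/(1+r))^n] / (r − g) = 2,300 × [1 − ((1+0.0046)/(1+r))^276] / (r − 0.0046) = £494,513.23.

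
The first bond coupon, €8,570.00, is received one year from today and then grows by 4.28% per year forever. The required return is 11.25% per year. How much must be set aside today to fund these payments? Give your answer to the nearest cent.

Periodic rate r = 0.1125 per year.
Growing perpetuity (Gordon): PV = PMT₁ / (r − g) = 8,570 / (r − 0.0428) = €122,955.52.

€122,955.52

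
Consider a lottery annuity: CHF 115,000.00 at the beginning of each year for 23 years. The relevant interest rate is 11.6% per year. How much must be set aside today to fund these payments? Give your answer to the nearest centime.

This is an annuity due: 23 payments of CHF 115,000.00 at the beginning of each year.
Periodic rate r = 0.116 per year.
PV = PMT × [(1 − (1+r)^−n)/r] × (1+r) = 115,000 × [1 − (1+r)^−23] / r × (1+r) = CHF 1,017,739.75

CHF 1,017,739.75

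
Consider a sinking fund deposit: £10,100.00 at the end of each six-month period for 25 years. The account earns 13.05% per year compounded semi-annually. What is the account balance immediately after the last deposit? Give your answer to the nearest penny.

£3,495,422.00

This is an ordinary annuity: 50 deposits of £10,100.00 at the end of each six-month period.
Periodic rate r = 0.1305/2 per half-year; n is counted in half-years.
FV = PMT × [((1+r)^n − 1)/r] = 10,100 × [(1+r)^50 − 1] / r = £3,495,422.00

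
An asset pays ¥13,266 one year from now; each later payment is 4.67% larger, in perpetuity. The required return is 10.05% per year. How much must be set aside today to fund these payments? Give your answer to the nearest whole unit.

¥246,580

Periodic rate r = 0.1005 per year.
Growing perpetuity (Gordon): PV = PMT₁ / (r − g) = 13,266 / (r − 0.0467) = ¥246,580.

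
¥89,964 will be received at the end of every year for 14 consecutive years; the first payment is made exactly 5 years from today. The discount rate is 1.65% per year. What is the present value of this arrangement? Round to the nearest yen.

¥1,045,699

Ordinary annuity of 14 payments, first payment at period 5.
Periodic rate r = 0.0165 per year.
The ordinary-annuity PV formula values the stream one period before the first payment (period 4); discount that back 4 periods:
PV₀ = 89,964 × [1 − (1+r)^−14] / r × (1+r)^−4 = ¥1,045,699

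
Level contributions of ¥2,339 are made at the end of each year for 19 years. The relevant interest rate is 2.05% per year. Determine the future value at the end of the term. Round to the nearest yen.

¥53,676

This is an ordinary annuity: 19 deposits of ¥2,339 at the end of each year.
Periodic rate r = 0.0205 per year.
FV = PMT × [((1+r)^n − 1)/r] = 2,339 × [(1+r)^19 − 1] / r = ¥53,676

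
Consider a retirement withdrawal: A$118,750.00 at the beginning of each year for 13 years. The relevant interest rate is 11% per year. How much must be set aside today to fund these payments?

A$889,717.29

This is an annuity due: 13 payments of A$118,750.00 at the beginning of each year.
Periodic rate r = 0.11 per year.
PV = PMT × [(1 − (1+r)^−n)/r] × (1+r) = 118,750 × [1 − (1+r)^−13] / r × (1+r) = A$889,717.29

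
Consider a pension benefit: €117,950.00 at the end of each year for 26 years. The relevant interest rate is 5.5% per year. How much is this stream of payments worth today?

€1,611,491.33

This is an ordinary annuity: 26 payments of €117,950.00 at the end of each year.
Periodic rate r = 0.055 per year.
PV = PMT × [(1 − (1+r)^−n)/r] = 117,950 × [1 − (1+r)^−26] / r = €1,611,491.33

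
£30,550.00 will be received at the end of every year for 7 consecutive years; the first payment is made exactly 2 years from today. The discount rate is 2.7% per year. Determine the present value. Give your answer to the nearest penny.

£187,444.79

Ordinary annuity of 7 payments, first payment at period 2.
Periodic rate r = 0.027 per year.
The ordinary-annuity PV formula values the stream one period before the first payment (period 1); discount that back 1 periods:
PV₀ = 30,550 × [1 − (1+r)^−7] / r × (1+r)^−1 = £187,444.79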